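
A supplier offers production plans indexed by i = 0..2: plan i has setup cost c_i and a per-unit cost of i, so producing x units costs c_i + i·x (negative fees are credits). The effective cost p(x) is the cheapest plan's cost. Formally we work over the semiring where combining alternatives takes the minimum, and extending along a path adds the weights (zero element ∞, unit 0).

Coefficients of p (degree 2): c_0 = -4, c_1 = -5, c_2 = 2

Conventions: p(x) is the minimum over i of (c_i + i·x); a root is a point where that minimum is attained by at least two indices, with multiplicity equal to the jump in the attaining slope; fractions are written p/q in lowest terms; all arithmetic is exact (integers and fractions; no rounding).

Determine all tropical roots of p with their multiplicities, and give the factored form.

hull edge (i=0, c=-4) to (i=1, c=-5): slope -1, span 1
hull edge (i=1, c=-5) to (i=2, c=2): slope 7, span 1
Factored form: p(x) = 2 ⊗ (x ⊕ (-7)) ⊗ (x ⊕ 1)
Answer: roots = -7 (mult 1), 1 (mult 1)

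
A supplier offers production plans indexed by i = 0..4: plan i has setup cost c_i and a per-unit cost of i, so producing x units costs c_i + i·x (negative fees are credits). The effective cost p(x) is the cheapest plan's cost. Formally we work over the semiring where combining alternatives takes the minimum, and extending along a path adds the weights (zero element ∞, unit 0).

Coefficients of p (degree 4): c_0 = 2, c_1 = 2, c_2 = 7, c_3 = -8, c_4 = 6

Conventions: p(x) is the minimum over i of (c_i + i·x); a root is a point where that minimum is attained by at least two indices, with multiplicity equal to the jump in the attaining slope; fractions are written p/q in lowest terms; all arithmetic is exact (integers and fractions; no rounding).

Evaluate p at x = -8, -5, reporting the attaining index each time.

p(-8) = min(2+0·(-8)=2, 2+1·(-8)=-6, 7+2·(-8)=-9, -8+3·(-8)=-32, 6+4·(-8)=-26) = -32 (attained by i=3)
p(-5) = min(2+0·(-5)=2, 2+1·(-5)=-3, 7+2·(-5)=-3, -8+3·(-5)=-23, 6+4·(-5)=-14) = -23 (attained by i=3)
Answer: p(-8) = -32; p(-5) = -23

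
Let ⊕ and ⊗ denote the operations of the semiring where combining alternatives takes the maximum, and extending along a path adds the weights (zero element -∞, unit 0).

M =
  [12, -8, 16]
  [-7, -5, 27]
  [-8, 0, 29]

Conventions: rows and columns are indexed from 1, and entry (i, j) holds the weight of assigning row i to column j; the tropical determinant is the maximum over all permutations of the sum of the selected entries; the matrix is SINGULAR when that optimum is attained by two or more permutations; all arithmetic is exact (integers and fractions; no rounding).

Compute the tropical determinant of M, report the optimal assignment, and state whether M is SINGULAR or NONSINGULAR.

σ = (1, 2, 3): 12 + (-5) + 29 = 36
σ = (1, 3, 2): 12 + 27 + 0 = 39
σ = (2, 1, 3): (-8) + (-7) + 29 = 14
σ = (2, 3, 1): (-8) + 27 + (-8) = 11
σ = (3, 1, 2): 16 + (-7) + 0 = 9
σ = (3, 2, 1): 16 + (-5) + (-8) = 3
Optimal value attained by: σ = (1, 3, 2).
Answer: det⊕(M) = 39; verdict: NONSINGULAR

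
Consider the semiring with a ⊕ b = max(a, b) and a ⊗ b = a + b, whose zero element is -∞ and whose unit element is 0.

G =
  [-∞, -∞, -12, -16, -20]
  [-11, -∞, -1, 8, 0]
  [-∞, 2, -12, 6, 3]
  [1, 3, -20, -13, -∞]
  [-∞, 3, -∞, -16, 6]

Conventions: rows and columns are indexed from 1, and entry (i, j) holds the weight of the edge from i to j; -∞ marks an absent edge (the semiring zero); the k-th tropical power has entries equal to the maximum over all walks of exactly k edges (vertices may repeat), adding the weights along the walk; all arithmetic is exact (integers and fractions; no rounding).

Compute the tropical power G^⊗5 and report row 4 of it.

G^⊗2:
  [-15, -10, -24, -6, -9]
  [9, 11, -12, 5, 6]
  [7, 9, 1, 10, 9]
  [-8, -10, 2, 11, 3]
  [-8, 9, 2, 11, 12]
G^⊗3:
  [-5, -3, -11, -2, -3]
  [6, 9, 10, 19, 12]
  [11, 13, 8, 17, 15]
  [12, 14, -9, 8, 9]
  [12, 15, 8, 17, 18]
G^⊗4:
  [-1, 1, -4, 5, 3]
  [20, 22, 8, 17, 18]
  [18, 20, 12, 21, 21]
  [9, 12, 13, 22, 15]
  [18, 21, 14, 23, 24]
G^⊗5:
  [6, 8, 0, 9, 9]
  [18, 21, 21, 30, 24]
  [22, 24, 19, 28, 27]
  [23, 25, 11, 20, 21]
  [24, 27, 20, 29, 30]
Answer: row 4 of G^⊗5 = [23, 25, 11, 20, 21]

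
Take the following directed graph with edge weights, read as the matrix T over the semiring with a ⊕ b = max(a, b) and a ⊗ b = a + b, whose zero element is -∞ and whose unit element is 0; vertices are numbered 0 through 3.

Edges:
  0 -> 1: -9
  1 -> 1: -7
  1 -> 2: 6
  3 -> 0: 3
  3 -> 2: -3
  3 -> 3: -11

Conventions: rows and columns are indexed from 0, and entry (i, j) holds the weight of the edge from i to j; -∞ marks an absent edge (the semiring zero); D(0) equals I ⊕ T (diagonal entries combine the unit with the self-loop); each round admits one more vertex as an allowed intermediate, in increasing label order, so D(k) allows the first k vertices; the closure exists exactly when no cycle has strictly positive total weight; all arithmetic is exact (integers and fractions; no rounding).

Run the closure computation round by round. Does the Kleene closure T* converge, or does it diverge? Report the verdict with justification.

D(0):
  [0, -9, -∞, -∞]
  [-∞, 0, 6, -∞]
  [-∞, -∞, 0, -∞]
  [3, -∞, -3, 0]
D(1):
  [0, -9, -∞, -∞]
  [-∞, 0, 6, -∞]
  [-∞, -∞, 0, -∞]
  [3, -6, -3, 0]
D(2):
  [0, -9, -3, -∞]
  [-∞, 0, 6, -∞]
  [-∞, -∞, 0, -∞]
  [3, -6, 0, 0]
D(3):
  [0, -9, -3, -∞]
  [-∞, 0, 6, -∞]
  [-∞, -∞, 0, -∞]
  [3, -6, 0, 0]
D(4):
  [0, -9, -3, -∞]
  [-∞, 0, 6, -∞]
  [-∞, -∞, 0, -∞]
  [3, -6, 0, 0]
Key observation: every diagonal entry stays at the unit through all rounds, so no improving cycle exists.
Answer: CONVERGES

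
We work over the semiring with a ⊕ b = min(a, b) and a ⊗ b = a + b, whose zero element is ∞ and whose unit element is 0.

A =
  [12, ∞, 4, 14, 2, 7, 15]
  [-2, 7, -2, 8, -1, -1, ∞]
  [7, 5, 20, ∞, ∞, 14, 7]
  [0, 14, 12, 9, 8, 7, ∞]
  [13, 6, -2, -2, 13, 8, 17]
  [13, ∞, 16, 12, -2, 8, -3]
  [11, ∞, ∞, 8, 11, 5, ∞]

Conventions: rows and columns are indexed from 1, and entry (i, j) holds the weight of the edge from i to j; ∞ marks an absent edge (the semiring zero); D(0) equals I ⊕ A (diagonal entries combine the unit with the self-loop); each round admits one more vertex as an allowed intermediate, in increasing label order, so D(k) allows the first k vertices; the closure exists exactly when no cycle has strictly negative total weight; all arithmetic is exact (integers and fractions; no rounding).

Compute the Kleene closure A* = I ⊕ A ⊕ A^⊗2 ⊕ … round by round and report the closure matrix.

D(0):
  [0, ∞, 4, 14, 2, 7, 15]
  [-2, 0, -2, 8, -1, -1, ∞]
  [7, 5, 0, ∞, ∞, 14, 7]
  [0, 14, 12, 0, 8, 7, ∞]
  [13, 6, -2, -2, 0, 8, 17]
  [13, ∞, 16, 12, -2, 0, -3]
  [11, ∞, ∞, 8, 11, 5, 0]
D(1):
  [0, ∞, 4, 14, 2, 7, 15]
  [-2, 0, -2, 8, -1, -1, 13]
  [7, 5, 0, 21, 9, 14, 7]
  [0, 14, 4, 0, 2, 7, 15]
  [13, 6, -2, -2, 0, 8, 17]
  [13, ∞, 16, 12, -2, 0, -3]
  [11, ∞, 15, 8, 11, 5, 0]
D(2):
  [0, ∞, 4, 14, 2, 7, 15]
  [-2, 0, -2, 8, -1, -1, 13]
  [3, 5, 0, 13, 4, 4, 7]
  [0, 14, 4, 0, 2, 7, 15]
  [4, 6, -2, -2, 0, 5, 17]
  [13, ∞, 16, 12, -2, 0, -3]
  [11, ∞, 15, 8, 11, 5, 0]
D(3):
  [0, 9, 4, 14, 2, 7, 11]
  [-2, 0, -2, 8, -1, -1, 5]
  [3, 5, 0, 13, 4, 4, 7]
  [0, 9, 4, 0, 2, 7, 11]
  [1, 3, -2, -2, 0, 2, 5]
  [13, 21, 16, 12, -2, 0, -3]
  [11, 20, 15, 8, 11, 5, 0]
D(4):
  [0, 9, 4, 14, 2, 7, 11]
  [-2, 0, -2, 8, -1, -1, 5]
  [3, 5, 0, 13, 4, 4, 7]
  [0, 9, 4, 0, 2, 7, 11]
  [-2, 3, -2, -2, 0, 2, 5]
  [12, 21, 16, 12, -2, 0, -3]
  [8, 17, 12, 8, 10, 5, 0]
D(5):
  [0, 5, 0, 0, 2, 4, 7]
  [-3, 0, -3, -3, -1, -1, 4]
  [2, 5, 0, 2, 4, 4, 7]
  [0, 5, 0, 0, 2, 4, 7]
  [-2, 3, -2, -2, 0, 2, 5]
  [-4, 1, -4, -4, -2, 0, -3]
  [8, 13, 8, 8, 10, 5, 0]
D(6):
  [0, 5, 0, 0, 2, 4, 1]
  [-5, 0, -5, -5, -3, -1, -4]
  [0, 5, 0, 0, 2, 4, 1]
  [0, 5, 0, 0, 2, 4, 1]
  [-2, 3, -2, -2, 0, 2, -1]
  [-4, 1, -4, -4, -2, 0, -3]
  [1, 6, 1, 1, 3, 5, 0]
D(7):
  [0, 5, 0, 0, 2, 4, 1]
  [-5, 0, -5, -5, -3, -1, -4]
  [0, 5, 0, 0, 2, 4, 1]
  [0, 5, 0, 0, 2, 4, 1]
  [-2, 3, -2, -2, 0, 2, -1]
  [-4, 1, -4, -4, -2, 0, -3]
  [1, 6, 1, 1, 3, 5, 0]
Answer: A* = [[0, 5, 0, 0, 2, 4, 1], [-5, 0, -5, -5, -3, -1, -4], [0, 5, 0, 0, 2, 4, 1], [0, 5, 0, 0, 2, 4, 1], [-2, 3, -2, -2, 0, 2, -1], [-4, 1, -4, -4, -2, 0, -3], [1, 6, 1, 1, 3, 5, 0]]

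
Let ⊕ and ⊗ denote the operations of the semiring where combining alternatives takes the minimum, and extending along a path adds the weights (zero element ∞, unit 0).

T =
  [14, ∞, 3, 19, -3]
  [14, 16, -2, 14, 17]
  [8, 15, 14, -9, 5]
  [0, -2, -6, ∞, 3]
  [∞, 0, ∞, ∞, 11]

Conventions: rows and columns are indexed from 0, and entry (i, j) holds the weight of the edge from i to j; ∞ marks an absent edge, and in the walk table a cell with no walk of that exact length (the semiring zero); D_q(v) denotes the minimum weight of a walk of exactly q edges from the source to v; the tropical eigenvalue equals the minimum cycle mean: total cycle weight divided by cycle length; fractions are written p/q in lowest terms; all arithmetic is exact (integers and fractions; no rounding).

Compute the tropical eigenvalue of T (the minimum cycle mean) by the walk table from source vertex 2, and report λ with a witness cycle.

q=0: [∞, ∞, 0, ∞, ∞]
q=1: [8, 15, 14, -9, 5]
q=2: [-9, -11, -15, 5, -6]
q=3: [-7, -6, -13, -24, -12]
q=4: [-24, -26, -30, -22, -21]
q=5: [-22, -24, -28, -39, -27]
Optimal cycle mean attained by: cycle 2->3->2, total (-9) + (-6), length 2.
Answer: λ = -15/2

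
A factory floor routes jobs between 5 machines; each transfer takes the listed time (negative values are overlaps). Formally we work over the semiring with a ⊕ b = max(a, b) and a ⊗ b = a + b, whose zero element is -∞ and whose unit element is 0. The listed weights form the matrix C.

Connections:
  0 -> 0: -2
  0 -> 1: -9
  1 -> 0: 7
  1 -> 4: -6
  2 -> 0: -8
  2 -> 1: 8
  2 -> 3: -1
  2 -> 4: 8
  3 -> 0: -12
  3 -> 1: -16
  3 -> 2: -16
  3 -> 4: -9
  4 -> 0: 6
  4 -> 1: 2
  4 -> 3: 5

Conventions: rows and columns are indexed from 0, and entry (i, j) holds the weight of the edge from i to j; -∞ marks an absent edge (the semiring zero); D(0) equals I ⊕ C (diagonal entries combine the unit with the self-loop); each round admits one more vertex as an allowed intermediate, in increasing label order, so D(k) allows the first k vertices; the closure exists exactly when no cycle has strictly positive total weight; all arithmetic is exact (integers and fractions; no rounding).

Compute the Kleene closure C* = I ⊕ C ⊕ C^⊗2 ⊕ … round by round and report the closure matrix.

D(0):
  [0, -9, -∞, -∞, -∞]
  [7, 0, -∞, -∞, -6]
  [-8, 8, 0, -1, 8]
  [-12, -16, -16, 0, -9]
  [6, 2, -∞, 5, 0]
D(1):
  [0, -9, -∞, -∞, -∞]
  [7, 0, -∞, -∞, -6]
  [-8, 8, 0, -1, 8]
  [-12, -16, -16, 0, -9]
  [6, 2, -∞, 5, 0]
D(2):
  [0, -9, -∞, -∞, -15]
  [7, 0, -∞, -∞, -6]
  [15, 8, 0, -1, 8]
  [-9, -16, -16, 0, -9]
  [9, 2, -∞, 5, 0]
D(3):
  [0, -9, -∞, -∞, -15]
  [7, 0, -∞, -∞, -6]
  [15, 8, 0, -1, 8]
  [-1, -8, -16, 0, -8]
  [9, 2, -∞, 5, 0]
D(4):
  [0, -9, -∞, -∞, -15]
  [7, 0, -∞, -∞, -6]
  [15, 8, 0, -1, 8]
  [-1, -8, -16, 0, -8]
  [9, 2, -11, 5, 0]
D(5):
  [0, -9, -26, -10, -15]
  [7, 0, -17, -1, -6]
  [17, 10, 0, 13, 8]
  [1, -6, -16, 0, -8]
  [9, 2, -11, 5, 0]
Answer: C* = [[0, -9, -26, -10, -15], [7, 0, -17, -1, -6], [17, 10, 0, 13, 8], [1, -6, -16, 0, -8], [9, 2, -11, 5, 0]]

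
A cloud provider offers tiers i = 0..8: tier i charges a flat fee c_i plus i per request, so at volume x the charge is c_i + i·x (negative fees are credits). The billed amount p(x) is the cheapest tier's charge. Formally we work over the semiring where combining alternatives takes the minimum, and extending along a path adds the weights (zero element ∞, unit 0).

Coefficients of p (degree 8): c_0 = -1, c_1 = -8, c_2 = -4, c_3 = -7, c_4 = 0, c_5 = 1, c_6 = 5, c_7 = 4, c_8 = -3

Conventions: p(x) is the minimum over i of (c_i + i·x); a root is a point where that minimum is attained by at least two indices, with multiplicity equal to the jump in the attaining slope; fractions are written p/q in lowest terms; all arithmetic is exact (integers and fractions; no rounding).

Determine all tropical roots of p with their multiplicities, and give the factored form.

hull edge (i=0, c=-1) to (i=1, c=-8): slope -7, span 1
hull edge (i=1, c=-8) to (i=3, c=-7): slope 1/2, span 2
hull edge (i=3, c=-7) to (i=8, c=-3): slope 4/5, span 5
Factored form: p(x) = -3 ⊗ (x ⊕ (-4/5)) ⊗ (x ⊕ (-4/5)) ⊗ (x ⊕ (-4/5)) ⊗ (x ⊕ (-4/5)) ⊗ (x ⊕ (-4/5)) ⊗ (x ⊕ (-1/2)) ⊗ (x ⊕ (-1/2)) ⊗ (x ⊕ 7)
Answer: roots = -4/5 (mult 5), -1/2 (mult 2), 7 (mult 1)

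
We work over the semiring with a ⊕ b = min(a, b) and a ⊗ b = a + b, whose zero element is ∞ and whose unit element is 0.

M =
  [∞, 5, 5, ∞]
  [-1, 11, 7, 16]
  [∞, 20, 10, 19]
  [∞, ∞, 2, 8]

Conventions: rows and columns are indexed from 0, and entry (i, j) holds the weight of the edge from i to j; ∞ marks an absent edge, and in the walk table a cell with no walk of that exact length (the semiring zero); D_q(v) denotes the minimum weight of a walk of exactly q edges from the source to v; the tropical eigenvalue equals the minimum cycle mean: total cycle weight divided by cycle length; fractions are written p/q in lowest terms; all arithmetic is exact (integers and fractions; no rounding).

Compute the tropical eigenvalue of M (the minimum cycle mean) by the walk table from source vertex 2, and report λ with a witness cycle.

q=0: [∞, ∞, 0, ∞]
q=1: [∞, 20, 10, 19]
q=2: [19, 30, 20, 27]
q=3: [29, 24, 24, 35]
q=4: [23, 34, 31, 40]
Optimal cycle mean attained by: cycle 0->1->0, total 5 + (-1), length 2.
Answer: λ = 2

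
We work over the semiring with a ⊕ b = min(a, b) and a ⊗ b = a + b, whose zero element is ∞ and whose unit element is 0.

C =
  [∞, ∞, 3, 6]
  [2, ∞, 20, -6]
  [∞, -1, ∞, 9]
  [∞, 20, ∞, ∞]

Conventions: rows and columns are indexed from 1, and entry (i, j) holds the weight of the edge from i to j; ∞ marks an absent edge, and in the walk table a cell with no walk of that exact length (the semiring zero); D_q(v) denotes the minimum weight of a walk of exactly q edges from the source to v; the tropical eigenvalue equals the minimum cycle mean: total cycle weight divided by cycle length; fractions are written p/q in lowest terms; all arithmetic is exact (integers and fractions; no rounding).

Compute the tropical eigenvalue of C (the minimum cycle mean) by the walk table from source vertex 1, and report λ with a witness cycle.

q=0: [0, ∞, ∞, ∞]
q=1: [∞, ∞, 3, 6]
q=2: [∞, 2, ∞, 12]
q=3: [4, 32, 22, -4]
q=4: [34, 16, 7, 10]
Optimal cycle mean attained by: cycle 1->3->2->1, total 3 + (-1) + 2, length 3.
Answer: λ = 4/3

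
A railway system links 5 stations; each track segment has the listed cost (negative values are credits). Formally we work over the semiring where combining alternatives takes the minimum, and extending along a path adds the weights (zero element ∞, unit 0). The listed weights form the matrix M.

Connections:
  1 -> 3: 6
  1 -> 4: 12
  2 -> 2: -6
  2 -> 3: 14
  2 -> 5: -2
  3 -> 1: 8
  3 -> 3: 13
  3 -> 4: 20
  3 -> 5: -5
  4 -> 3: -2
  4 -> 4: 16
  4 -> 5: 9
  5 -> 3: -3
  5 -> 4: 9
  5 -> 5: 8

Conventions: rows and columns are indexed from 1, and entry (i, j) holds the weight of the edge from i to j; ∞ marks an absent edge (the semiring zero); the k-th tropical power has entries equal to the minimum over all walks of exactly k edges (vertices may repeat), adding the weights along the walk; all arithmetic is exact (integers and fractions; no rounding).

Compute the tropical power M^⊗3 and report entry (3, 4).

M^⊗2:
  [14, ∞, 10, 26, 1]
  [22, -12, -5, 7, -8]
  [21, ∞, -8, 4, 3]
  [6, ∞, 6, 18, -7]
  [5, ∞, 5, 17, -8]
M^⊗3:
  [18, ∞, -2, 10, 5]
  [3, -18, -11, 1, -14]
  [0, ∞, 0, 12, -13]
  [14, ∞, -10, 2, 1]
  [13, ∞, -11, 1, 0]
Key observation: the optimum is the walk 3->5->3->4, with weight (-5) + (-3) + 20 = 12.
Optimal value attained by: walk 3->5->3->4.
Answer: (M^⊗3)[3][4] = 12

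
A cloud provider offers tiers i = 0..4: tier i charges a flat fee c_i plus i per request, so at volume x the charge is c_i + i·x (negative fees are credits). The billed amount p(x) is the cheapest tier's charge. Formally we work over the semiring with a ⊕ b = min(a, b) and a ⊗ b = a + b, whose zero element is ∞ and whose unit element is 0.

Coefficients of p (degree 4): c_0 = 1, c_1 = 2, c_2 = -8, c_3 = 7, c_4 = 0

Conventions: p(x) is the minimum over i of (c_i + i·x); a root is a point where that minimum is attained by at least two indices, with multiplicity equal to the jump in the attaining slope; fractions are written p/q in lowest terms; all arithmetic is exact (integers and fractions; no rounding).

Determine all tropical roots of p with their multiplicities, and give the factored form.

hull edge (i=0, c=1) to (i=2, c=-8): slope -9/2, span 2
hull edge (i=2, c=-8) to (i=4, c=0): slope 4, span 2
Factored form: p(x) = 0 ⊗ (x ⊕ (-4)) ⊗ (x ⊕ (-4)) ⊗ (x ⊕ 9/2) ⊗ (x ⊕ 9/2)
Answer: roots = -4 (mult 2), 9/2 (mult 2)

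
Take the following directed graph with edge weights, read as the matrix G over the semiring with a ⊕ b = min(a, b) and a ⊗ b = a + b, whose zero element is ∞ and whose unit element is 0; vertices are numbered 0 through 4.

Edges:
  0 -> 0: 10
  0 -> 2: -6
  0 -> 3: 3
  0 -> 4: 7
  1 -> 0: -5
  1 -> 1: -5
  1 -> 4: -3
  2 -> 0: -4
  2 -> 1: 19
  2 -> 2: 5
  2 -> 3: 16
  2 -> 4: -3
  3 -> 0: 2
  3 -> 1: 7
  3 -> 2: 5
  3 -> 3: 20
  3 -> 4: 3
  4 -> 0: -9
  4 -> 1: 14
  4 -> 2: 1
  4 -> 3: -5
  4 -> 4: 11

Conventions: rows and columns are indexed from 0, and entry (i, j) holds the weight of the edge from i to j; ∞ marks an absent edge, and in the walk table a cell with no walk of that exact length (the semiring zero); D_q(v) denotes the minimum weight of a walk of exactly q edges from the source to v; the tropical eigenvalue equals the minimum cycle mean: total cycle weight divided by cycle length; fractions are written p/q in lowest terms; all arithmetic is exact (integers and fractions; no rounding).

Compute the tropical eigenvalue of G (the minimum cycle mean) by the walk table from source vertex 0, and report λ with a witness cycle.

q=0: [0, ∞, ∞, ∞, ∞]
q=1: [10, ∞, -6, 3, 7]
q=2: [-10, 10, -1, 2, -9]
q=3: [-18, 5, -16, -14, -4]
q=4: [-20, -7, -24, -15, -19]
q=5: [-28, -12, -26, -24, -27]
Optimal cycle mean attained by: cycle 0->2->4->0, total (-6) + (-3) + (-9), length 3.
Answer: λ = -6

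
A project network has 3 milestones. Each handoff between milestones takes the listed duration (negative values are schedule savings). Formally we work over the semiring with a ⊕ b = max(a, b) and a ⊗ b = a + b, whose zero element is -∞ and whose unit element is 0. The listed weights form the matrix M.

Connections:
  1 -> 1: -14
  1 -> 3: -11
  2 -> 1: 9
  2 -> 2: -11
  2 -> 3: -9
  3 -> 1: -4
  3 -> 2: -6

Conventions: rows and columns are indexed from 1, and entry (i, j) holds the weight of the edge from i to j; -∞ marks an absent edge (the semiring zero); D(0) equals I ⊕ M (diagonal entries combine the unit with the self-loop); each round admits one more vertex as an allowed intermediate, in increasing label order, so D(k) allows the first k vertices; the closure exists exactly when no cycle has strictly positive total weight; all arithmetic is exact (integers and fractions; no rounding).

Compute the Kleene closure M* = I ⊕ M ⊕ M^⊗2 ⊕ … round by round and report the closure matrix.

D(0):
  [0, -∞, -11]
  [9, 0, -9]
  [-4, -6, 0]
D(1):
  [0, -∞, -11]
  [9, 0, -2]
  [-4, -6, 0]
D(2):
  [0, -∞, -11]
  [9, 0, -2]
  [3, -6, 0]
D(3):
  [0, -17, -11]
  [9, 0, -2]
  [3, -6, 0]
Answer: M* = [[0, -17, -11], [9, 0, -2], [3, -6, 0]]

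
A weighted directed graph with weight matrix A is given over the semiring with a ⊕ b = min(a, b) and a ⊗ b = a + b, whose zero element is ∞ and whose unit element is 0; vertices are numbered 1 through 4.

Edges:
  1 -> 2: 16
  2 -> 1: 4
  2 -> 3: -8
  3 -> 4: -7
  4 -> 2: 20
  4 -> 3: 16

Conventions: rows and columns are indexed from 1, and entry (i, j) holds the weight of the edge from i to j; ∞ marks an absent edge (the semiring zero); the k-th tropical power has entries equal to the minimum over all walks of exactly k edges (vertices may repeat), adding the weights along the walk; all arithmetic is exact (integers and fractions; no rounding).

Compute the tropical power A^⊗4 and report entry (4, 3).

A^⊗2:
  [20, ∞, 8, ∞]
  [∞, 20, ∞, -15]
  [∞, 13, 9, ∞]
  [24, ∞, 12, 9]
A^⊗3:
  [∞, 36, ∞, 1]
  [24, 5, 1, ∞]
  [17, ∞, 5, 2]
  [∞, 29, 25, 5]
A^⊗4:
  [40, 21, 17, ∞]
  [9, 40, -3, -6]
  [∞, 22, 18, -2]
  [33, 25, 21, 18]
Key observation: the optimum is the walk 4->2->3->4->3, with weight 20 + (-8) + (-7) + 16 = 21.
Optimal value attained by: walk 4->2->3->4->3.
Answer: (A^⊗4)[4][3] = 21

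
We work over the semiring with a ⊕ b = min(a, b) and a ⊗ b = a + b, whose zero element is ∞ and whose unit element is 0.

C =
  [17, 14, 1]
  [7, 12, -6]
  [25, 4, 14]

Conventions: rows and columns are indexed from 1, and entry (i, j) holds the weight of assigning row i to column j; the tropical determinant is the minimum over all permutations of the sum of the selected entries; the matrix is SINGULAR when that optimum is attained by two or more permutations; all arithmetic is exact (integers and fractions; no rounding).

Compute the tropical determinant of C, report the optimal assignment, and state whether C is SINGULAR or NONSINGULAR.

σ = (1, 2, 3): 17 + 12 + 14 = 43
σ = (1, 3, 2): 17 + (-6) + 4 = 15
σ = (2, 1, 3): 14 + 7 + 14 = 35
σ = (2, 3, 1): 14 + (-6) + 25 = 33
σ = (3, 1, 2): 1 + 7 + 4 = 12
σ = (3, 2, 1): 1 + 12 + 25 = 38
Optimal value attained by: σ = (3, 1, 2).
Answer: det⊕(C) = 12; verdict: NONSINGULAR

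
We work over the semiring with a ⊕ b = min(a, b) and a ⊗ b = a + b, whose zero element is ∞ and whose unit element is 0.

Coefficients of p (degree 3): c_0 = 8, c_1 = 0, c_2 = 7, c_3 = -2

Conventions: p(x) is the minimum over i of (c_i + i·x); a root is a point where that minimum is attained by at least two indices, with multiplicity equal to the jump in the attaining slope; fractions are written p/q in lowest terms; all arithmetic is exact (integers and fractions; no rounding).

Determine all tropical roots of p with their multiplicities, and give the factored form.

hull edge (i=0, c=8) to (i=1, c=0): slope -8, span 1
hull edge (i=1, c=0) to (i=3, c=-2): slope -1, span 2
Factored form: p(x) = -2 ⊗ (x ⊕ 1) ⊗ (x ⊕ 1) ⊗ (x ⊕ 8)
Answer: roots = 1 (mult 2), 8 (mult 1)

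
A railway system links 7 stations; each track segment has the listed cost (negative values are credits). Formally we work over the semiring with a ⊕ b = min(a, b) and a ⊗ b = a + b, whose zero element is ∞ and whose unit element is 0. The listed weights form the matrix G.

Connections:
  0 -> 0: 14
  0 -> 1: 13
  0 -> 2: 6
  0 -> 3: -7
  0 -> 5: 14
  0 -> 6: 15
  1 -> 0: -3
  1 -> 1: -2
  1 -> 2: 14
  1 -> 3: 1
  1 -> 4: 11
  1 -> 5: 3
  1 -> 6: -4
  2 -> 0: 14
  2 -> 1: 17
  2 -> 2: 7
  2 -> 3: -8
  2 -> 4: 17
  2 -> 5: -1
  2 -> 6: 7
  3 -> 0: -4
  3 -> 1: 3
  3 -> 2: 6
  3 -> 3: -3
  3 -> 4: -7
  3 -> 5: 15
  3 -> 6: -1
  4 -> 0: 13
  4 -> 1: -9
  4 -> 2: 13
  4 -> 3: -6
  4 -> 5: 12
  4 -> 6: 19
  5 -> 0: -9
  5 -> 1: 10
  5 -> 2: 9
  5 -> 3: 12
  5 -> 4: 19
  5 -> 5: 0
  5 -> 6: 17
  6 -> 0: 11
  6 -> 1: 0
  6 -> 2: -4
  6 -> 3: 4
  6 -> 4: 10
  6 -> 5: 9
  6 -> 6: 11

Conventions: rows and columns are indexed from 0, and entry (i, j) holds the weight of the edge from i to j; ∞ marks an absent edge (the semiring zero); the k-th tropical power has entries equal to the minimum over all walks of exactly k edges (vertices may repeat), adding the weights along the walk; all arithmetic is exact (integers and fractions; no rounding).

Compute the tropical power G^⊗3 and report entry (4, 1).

G^⊗2:
  [-11, -4, -1, -10, -14, 5, -8]
  [-6, -4, -8, -10, -6, 1, -6]
  [-12, -5, -2, -11, -15, -1, -9]
  [-7, -16, -5, -13, -10, 5, -4]
  [-12, -11, 0, -9, -13, -6, -13]
  [-9, 4, -3, -16, 5, 0, 6]
  [-3, -2, 3, -12, -3, -5, -4]
G^⊗3:
  [-14, -23, -12, -20, -17, -2, -11]
  [-14, -15, -10, -16, -17, -9, -11]
  [-15, -24, -13, -21, -18, -3, -12]
  [-19, -19, -8, -16, -20, -13, -20]
  [-15, -22, -17, -19, -16, -8, -15]
  [-20, -13, -10, -19, -23, -4, -17]
  [-16, -12, -8, -15, -19, -5, -13]
Key observation: the optimum is the walk 4->3->4->1, with weight (-6) + (-7) + (-9) = -22.
Optimal value attained by: walk 4->3->4->1.
Answer: (G^⊗3)[4][1] = -22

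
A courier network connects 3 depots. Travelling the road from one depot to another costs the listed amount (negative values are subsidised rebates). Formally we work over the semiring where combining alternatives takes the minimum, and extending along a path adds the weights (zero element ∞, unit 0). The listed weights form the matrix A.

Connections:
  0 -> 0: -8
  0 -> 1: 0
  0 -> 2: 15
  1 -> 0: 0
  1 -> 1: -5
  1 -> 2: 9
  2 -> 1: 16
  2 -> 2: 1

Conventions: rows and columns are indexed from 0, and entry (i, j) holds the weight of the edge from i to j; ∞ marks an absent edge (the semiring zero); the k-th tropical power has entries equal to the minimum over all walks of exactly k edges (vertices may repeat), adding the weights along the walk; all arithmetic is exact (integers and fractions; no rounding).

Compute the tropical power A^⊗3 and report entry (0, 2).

A^⊗2:
  [-16, -8, 7]
  [-8, -10, 4]
  [16, 11, 2]
A^⊗3:
  [-24, -16, -1]
  [-16, -15, -1]
  [8, 6, 3]
Key observation: the optimum is the walk 0->0->0->2, with weight (-8) + (-8) + 15 = -1.
Optimal value attained by: walk 0->0->0->2.
Answer: (A^⊗3)[0][2] = -1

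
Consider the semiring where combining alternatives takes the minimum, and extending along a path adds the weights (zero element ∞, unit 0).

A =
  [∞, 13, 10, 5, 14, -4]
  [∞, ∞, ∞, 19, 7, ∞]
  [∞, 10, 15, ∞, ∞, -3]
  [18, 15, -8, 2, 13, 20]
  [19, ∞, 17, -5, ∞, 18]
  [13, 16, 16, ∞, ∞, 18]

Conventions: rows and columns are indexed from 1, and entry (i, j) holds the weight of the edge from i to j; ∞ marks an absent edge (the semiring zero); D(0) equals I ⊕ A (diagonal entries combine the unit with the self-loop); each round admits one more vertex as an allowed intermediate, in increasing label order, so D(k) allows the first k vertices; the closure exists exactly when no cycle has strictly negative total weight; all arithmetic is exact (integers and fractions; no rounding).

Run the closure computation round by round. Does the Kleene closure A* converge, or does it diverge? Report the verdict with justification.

D(0):
  [0, 13, 10, 5, 14, -4]
  [∞, 0, ∞, 19, 7, ∞]
  [∞, 10, 0, ∞, ∞, -3]
  [18, 15, -8, 0, 13, 20]
  [19, ∞, 17, -5, 0, 18]
  [13, 16, 16, ∞, ∞, 0]
D(1):
  [0, 13, 10, 5, 14, -4]
  [∞, 0, ∞, 19, 7, ∞]
  [∞, 10, 0, ∞, ∞, -3]
  [18, 15, -8, 0, 13, 14]
  [19, 32, 17, -5, 0, 15]
  [13, 16, 16, 18, 27, 0]
D(2):
  [0, 13, 10, 5, 14, -4]
  [∞, 0, ∞, 19, 7, ∞]
  [∞, 10, 0, 29, 17, -3]
  [18, 15, -8, 0, 13, 14]
  [19, 32, 17, -5, 0, 15]
  [13, 16, 16, 18, 23, 0]
D(3):
  [0, 13, 10, 5, 14, -4]
  [∞, 0, ∞, 19, 7, ∞]
  [∞, 10, 0, 29, 17, -3]
  [18, 2, -8, 0, 9, -11]
  [19, 27, 17, -5, 0, 14]
  [13, 16, 16, 18, 23, 0]
D(4):
  [0, 7, -3, 5, 14, -6]
  [37, 0, 11, 19, 7, 8]
  [47, 10, 0, 29, 17, -3]
  [18, 2, -8, 0, 9, -11]
  [13, -3, -13, -5, 0, -16]
  [13, 16, 10, 18, 23, 0]
D(5):
  [0, 7, -3, 5, 14, -6]
  [20, 0, -6, 2, 7, -9]
  [30, 10, 0, 12, 17, -3]
  [18, 2, -8, 0, 9, -11]
  [13, -3, -13, -5, 0, -16]
  [13, 16, 10, 18, 23, 0]
D(6):
  [0, 7, -3, 5, 14, -6]
  [4, 0, -6, 2, 7, -9]
  [10, 10, 0, 12, 17, -3]
  [2, 2, -8, 0, 9, -11]
  [-3, -3, -13, -5, 0, -16]
  [13, 16, 10, 18, 23, 0]
Key observation: every diagonal entry stays at the unit through all rounds, so no improving cycle exists.
Answer: CONVERGES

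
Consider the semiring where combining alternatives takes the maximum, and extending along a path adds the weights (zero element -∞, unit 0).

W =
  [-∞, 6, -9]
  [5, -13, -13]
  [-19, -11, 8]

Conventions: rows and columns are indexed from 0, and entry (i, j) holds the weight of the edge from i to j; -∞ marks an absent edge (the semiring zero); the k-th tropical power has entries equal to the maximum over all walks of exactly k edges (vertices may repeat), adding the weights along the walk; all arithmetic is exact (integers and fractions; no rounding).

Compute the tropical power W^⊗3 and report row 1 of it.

W^⊗2:
  [11, -7, -1]
  [-8, 11, -4]
  [-6, -3, 16]
W^⊗3:
  [-2, 17, 7]
  [16, -2, 4]
  [2, 5, 24]
Answer: row 1 of W^⊗3 = [16, -2, 4]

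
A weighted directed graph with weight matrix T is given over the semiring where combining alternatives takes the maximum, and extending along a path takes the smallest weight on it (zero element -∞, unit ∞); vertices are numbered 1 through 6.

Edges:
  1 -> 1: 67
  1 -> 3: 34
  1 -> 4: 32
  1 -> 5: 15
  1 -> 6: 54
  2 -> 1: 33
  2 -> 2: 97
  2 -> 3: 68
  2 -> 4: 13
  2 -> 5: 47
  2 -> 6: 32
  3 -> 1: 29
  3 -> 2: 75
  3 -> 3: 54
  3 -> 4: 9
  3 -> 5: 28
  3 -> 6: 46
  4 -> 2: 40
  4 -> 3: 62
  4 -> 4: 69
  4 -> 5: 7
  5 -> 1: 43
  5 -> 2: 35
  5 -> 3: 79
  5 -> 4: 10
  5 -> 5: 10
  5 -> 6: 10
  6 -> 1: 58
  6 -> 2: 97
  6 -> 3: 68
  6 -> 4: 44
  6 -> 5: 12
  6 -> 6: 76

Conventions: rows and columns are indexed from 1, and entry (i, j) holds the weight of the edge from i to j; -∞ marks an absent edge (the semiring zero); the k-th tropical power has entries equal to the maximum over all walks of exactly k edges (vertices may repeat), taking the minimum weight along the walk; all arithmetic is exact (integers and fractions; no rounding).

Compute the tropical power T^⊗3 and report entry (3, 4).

T^⊗2:
  [67, 54, 54, 44, 28, 54]
  [43, 97, 68, 32, 47, 46]
  [46, 75, 68, 44, 47, 46]
  [33, 62, 62, 69, 40, 46]
  [43, 75, 54, 32, 35, 46]
  [58, 97, 68, 44, 47, 76]
T^⊗3:
  [67, 54, 54, 44, 47, 54]
  [46, 97, 68, 44, 47, 46]
  [46, 75, 68, 44, 47, 46]
  [46, 62, 62, 69, 47, 46]
  [46, 75, 68, 44, 47, 46]
  [58, 97, 68, 44, 47, 76]
Key observation: the optimum is the walk 3->3->6->4, with weight 54 min 46 min 44 = 44.
Optimal value attained by: walk 3->3->6->4.
Answer: (T^⊗3)[3][4] = 44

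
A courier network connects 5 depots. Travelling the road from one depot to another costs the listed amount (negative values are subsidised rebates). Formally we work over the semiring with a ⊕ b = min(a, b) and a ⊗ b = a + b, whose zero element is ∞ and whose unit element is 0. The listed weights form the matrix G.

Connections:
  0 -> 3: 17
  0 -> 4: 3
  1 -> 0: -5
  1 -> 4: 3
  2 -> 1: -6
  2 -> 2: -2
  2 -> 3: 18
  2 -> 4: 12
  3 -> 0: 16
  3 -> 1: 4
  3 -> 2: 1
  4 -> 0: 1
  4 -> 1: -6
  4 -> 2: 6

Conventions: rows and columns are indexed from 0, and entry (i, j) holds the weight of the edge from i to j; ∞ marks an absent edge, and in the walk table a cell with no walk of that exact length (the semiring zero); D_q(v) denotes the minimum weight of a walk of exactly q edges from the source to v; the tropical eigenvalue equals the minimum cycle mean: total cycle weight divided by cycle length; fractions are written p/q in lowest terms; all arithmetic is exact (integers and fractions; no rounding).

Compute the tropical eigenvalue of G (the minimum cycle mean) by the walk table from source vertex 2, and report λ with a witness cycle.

q=0: [∞, ∞, 0, ∞, ∞]
q=1: [∞, -6, -2, 18, 12]
q=2: [-11, -8, -4, 16, -3]
q=3: [-13, -10, -6, 6, -8]
q=4: [-15, -14, -8, 4, -10]
q=5: [-19, -16, -10, 2, -12]
Optimal cycle mean attained by: cycle 0->4->1->0, total 3 + (-6) + (-5), length 3.
Answer: λ = -8/3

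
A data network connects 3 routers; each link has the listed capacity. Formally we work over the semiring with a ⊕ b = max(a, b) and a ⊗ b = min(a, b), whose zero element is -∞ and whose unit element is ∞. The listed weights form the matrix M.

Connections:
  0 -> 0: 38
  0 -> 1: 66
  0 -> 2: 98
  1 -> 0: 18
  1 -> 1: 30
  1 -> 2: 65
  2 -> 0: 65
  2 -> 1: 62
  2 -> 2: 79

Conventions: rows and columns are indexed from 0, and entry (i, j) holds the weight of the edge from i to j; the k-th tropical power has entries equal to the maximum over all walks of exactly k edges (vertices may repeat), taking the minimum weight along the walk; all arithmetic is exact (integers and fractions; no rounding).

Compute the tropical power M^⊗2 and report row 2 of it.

M^⊗2:
  [65, 62, 79]
  [65, 62, 65]
  [65, 65, 79]
Answer: row 2 of M^⊗2 = [65, 65, 79]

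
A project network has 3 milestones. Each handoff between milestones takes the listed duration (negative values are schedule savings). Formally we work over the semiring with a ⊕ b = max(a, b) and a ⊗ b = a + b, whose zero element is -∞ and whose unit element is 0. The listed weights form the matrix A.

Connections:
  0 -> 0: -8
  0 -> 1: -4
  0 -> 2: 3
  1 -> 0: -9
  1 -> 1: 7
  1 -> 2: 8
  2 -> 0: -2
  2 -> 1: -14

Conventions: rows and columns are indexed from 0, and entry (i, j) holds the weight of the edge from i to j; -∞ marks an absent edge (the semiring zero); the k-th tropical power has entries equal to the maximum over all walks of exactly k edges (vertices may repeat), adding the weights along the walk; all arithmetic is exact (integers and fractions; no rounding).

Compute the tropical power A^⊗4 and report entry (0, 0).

A^⊗2:
  [1, 3, 4]
  [6, 14, 15]
  [-10, -6, 1]
A^⊗3:
  [2, 10, 11]
  [13, 21, 22]
  [-1, 1, 2]
A^⊗4:
  [9, 17, 18]
  [20, 28, 29]
  [0, 8, 9]
Key observation: the optimum is the walk 0->1->1->2->0, with weight (-4) + 7 + 8 + (-2) = 9.
Optimal value attained by: walk 0->1->1->2->0.
Answer: (A^⊗4)[0][0] = 9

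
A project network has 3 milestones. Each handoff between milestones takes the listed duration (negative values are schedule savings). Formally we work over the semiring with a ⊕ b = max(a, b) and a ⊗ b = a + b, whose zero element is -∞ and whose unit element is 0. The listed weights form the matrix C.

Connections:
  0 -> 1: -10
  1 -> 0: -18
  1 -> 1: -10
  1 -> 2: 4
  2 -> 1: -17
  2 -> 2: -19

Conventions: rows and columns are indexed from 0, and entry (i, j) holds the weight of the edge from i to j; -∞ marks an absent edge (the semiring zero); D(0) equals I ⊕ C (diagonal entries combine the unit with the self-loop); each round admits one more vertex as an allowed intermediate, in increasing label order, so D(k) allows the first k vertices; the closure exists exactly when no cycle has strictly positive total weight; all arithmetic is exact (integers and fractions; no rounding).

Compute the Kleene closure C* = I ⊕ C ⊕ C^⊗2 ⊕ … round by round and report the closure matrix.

D(0):
  [0, -10, -∞]
  [-18, 0, 4]
  [-∞, -17, 0]
D(1):
  [0, -10, -∞]
  [-18, 0, 4]
  [-∞, -17, 0]
D(2):
  [0, -10, -6]
  [-18, 0, 4]
  [-35, -17, 0]
D(3):
  [0, -10, -6]
  [-18, 0, 4]
  [-35, -17, 0]
Answer: C* = [[0, -10, -6], [-18, 0, 4], [-35, -17, 0]]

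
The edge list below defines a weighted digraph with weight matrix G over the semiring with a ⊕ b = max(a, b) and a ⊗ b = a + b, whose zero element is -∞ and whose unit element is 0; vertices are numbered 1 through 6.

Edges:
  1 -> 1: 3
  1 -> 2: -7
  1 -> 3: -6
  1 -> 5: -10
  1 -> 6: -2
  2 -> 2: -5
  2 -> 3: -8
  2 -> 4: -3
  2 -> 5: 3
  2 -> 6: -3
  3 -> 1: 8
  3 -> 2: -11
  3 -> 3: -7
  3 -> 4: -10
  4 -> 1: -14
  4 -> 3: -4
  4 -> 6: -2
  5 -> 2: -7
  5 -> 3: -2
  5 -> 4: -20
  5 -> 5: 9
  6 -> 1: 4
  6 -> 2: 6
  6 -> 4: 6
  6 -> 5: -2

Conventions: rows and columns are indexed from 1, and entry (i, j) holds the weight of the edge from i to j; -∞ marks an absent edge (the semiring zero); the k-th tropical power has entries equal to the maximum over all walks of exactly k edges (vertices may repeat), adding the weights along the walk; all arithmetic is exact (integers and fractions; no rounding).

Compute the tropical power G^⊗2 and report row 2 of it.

G^⊗2:
  [6, 4, -3, 4, -1, 1]
  [1, 3, 1, 3, 12, -5]
  [11, 1, 2, -14, -2, 6]
  [4, 4, -11, 4, -4, -16]
  [6, 2, 7, -10, 18, -10]
  [7, 1, 2, 3, 9, 4]
Answer: row 2 of G^⊗2 = [1, 3, 1, 3, 12, -5]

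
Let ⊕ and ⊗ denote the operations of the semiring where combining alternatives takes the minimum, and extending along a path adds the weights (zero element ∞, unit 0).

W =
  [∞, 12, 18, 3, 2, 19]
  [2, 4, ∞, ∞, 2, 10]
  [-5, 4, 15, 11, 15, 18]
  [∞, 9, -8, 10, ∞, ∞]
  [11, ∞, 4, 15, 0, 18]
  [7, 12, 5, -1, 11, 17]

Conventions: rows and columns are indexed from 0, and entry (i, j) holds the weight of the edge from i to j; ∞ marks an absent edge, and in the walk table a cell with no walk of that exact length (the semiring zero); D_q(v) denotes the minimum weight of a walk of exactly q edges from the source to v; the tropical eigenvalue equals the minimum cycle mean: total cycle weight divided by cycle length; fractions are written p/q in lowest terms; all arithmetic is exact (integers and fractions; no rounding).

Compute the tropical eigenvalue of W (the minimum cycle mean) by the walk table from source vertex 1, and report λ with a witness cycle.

q=0: [∞, 0, ∞, ∞, ∞, ∞]
q=1: [2, 4, ∞, ∞, 2, 10]
q=2: [6, 8, 6, 5, 2, 14]
q=3: [1, 10, -3, 9, 2, 18]
q=4: [-8, 1, 1, 4, 2, 15]
q=5: [-4, 4, -4, -5, -6, 11]
q=6: [-9, 0, -13, -1, -6, 12]
Optimal cycle mean attained by: cycle 0->3->2->0, total 3 + (-8) + (-5), length 3.
Answer: λ = -10/3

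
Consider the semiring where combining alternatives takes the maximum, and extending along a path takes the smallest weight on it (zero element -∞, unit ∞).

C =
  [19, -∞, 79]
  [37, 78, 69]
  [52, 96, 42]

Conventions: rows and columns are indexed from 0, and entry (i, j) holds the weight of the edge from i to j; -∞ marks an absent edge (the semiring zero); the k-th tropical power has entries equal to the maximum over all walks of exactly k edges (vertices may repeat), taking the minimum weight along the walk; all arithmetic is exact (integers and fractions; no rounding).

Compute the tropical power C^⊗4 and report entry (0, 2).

C^⊗2:
  [52, 79, 42]
  [52, 78, 69]
  [42, 78, 69]
C^⊗3:
  [42, 78, 69]
  [52, 78, 69]
  [52, 78, 69]
C^⊗4:
  [52, 78, 69]
  [52, 78, 69]
  [52, 78, 69]
Key observation: the optimum is the walk 0->2->1->1->2, with weight 79 min 96 min 78 min 69 = 69.
Optimal value attained by: walk 0->2->1->1->2.
Answer: (C^⊗4)[0][2] = 69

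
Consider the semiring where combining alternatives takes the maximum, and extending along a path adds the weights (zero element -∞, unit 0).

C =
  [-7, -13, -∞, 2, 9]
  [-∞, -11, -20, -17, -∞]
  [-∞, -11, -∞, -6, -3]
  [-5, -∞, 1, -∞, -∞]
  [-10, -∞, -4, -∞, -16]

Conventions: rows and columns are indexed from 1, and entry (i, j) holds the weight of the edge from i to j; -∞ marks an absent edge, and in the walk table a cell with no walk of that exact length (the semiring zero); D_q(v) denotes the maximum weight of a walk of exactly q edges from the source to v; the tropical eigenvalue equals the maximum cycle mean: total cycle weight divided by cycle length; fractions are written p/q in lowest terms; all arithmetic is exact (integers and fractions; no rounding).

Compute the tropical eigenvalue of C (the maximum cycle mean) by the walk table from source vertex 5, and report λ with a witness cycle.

q=0: [-∞, -∞, -∞, -∞, 0]
q=1: [-10, -∞, -4, -∞, -16]
q=2: [-17, -15, -20, -8, -1]
q=3: [-11, -26, -5, -15, -8]
q=4: [-18, -16, -12, -9, -2]
q=5: [-12, -23, -6, -16, -9]
Optimal cycle mean attained by: cycle 1->5->1, total 9 + (-10), length 2.
Answer: λ = -1/2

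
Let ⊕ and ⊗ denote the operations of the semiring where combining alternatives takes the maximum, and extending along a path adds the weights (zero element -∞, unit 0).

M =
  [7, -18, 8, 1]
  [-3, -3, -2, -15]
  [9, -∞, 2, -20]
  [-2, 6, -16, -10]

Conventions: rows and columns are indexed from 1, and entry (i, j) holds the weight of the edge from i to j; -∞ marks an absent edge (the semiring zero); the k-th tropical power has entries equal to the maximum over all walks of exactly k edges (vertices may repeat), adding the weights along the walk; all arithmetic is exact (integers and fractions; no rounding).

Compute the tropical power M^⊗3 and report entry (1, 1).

M^⊗2:
  [17, 7, 15, 8]
  [7, -6, 5, -2]
  [16, -9, 17, 10]
  [5, 3, 6, -1]
M^⊗3:
  [24, 14, 25, 18]
  [14, 4, 15, 8]
  [26, 16, 24, 17]
  [15, 5, 13, 6]
Key observation: the optimum is the walk 1->1->3->1, with weight 7 + 8 + 9 = 24.
Optimal value attained by: walk 1->1->3->1.
Answer: (M^⊗3)[1][1] = 24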